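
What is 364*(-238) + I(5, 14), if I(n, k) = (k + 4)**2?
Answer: -86308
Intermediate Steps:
I(n, k) = (4 + k)**2
364*(-238) + I(5, 14) = 364*(-238) + (4 + 14)**2 = -86632 + 18**2 = -86632 + 324 = -86308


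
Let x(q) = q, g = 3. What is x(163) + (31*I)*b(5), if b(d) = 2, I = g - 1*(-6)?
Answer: 721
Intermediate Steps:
I = 9 (I = 3 - 1*(-6) = 3 + 6 = 9)
x(163) + (31*I)*b(5) = 163 + (31*9)*2 = 163 + 279*2 = 163 + 558 = 721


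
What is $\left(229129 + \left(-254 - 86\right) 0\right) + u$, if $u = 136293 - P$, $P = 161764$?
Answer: $203658$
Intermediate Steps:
$u = -25471$ ($u = 136293 - 161764 = -25471$)
$\left(229129 + \left(-254 - 86\right) 0\right) + u = \left(229129 + \left(-254 - 86\right) 0\right) - 25471 = \left(229129 - 0\right) - 25471 = \left(229129 + 0\right) - 25471 = 229129 - 25471 = 203658$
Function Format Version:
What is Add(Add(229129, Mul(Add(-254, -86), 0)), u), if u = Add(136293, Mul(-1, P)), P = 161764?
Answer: 203658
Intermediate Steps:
u = -25471 (u = Add(136293, Mul(-1, 161764)) = Add(136293, -161764) = -25471)
Add(Add(229129, Mul(Add(-254, -86), 0)), u) = Add(Add(229129, Mul(Add(-254, -86), 0)), -25471) = Add(Add(229129, Mul(-340, 0)), -25471) = Add(Add(229129, 0), -25471) = Add(229129, -25471) = 203658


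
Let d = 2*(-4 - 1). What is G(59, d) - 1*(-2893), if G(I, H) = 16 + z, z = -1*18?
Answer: 2891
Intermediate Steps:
d = -10 (d = 2*(-5) = -10)
z = -18
G(I, H) = -2 (G(I, H) = 16 - 18 = -2)
G(59, d) - 1*(-2893) = -2 - 1*(-2893) = -2 + 2893 = 2891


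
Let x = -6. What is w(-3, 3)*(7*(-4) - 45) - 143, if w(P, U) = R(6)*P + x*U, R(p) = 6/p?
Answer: 1390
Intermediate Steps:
w(P, U) = P - 6*U (w(P, U) = (6/6)*P - 6*U = (6*(⅙))*P - 6*U = 1*P - 6*U = P - 6*U)
w(-3, 3)*(7*(-4) - 45) - 143 = (-3 - 6*3)*(7*(-4) - 45) - 143 = (-3 - 18)*(-28 - 45) - 143 = -21*(-73) - 143 = 1533 - 143 = 1390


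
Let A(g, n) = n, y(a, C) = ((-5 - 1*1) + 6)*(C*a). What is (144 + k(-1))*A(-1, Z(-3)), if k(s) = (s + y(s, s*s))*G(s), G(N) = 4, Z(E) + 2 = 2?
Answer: 0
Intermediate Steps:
Z(E) = 0 (Z(E) = -2 + 2 = 0)
y(a, C) = 0 (y(a, C) = ((-5 - 1) + 6)*(C*a) = (-6 + 6)*(C*a) = 0*(C*a) = 0)
k(s) = 4*s (k(s) = (s + 0)*4 = s*4 = 4*s)
(144 + k(-1))*A(-1, Z(-3)) = (144 + 4*(-1))*0 = (144 - 4)*0 = 140*0 = 0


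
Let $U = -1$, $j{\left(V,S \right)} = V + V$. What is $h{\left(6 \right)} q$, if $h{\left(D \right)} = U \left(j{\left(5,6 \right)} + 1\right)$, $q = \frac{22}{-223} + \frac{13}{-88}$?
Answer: $\frac{4835}{1784} \approx 2.7102$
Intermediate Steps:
$j{\left(V,S \right)} = 2 V$
$q = - \frac{4835}{19624}$ ($q = 22 \left(- \frac{1}{223}\right) + 13 \left(- \frac{1}{88}\right) = - \frac{22}{223} - \frac{13}{88} = - \frac{4835}{19624} \approx -0.24638$)
$h{\left(D \right)} = -11$ ($h{\left(D \right)} = - (2 \cdot 5 + 1) = - (10 + 1) = \left(-1\right) 11 = -11$)
$h{\left(6 \right)} q = \left(-11\right) \left(- \frac{4835}{19624}\right) = \frac{4835}{1784}$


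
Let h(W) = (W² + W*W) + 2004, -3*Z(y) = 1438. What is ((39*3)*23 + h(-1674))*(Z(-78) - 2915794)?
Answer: -16358097446180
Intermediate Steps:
Z(y) = -1438/3 (Z(y) = -⅓*1438 = -1438/3)
h(W) = 2004 + 2*W² (h(W) = (W² + W²) + 2004 = 2*W² + 2004 = 2004 + 2*W²)
((39*3)*23 + h(-1674))*(Z(-78) - 2915794) = ((39*3)*23 + (2004 + 2*(-1674)²))*(-1438/3 - 2915794) = (117*23 + (2004 + 2*2802276))*(-8748820/3) = (2691 + (2004 + 5604552))*(-8748820/3) = (2691 + 5606556)*(-8748820/3) = 5609247*(-8748820/3) = -16358097446180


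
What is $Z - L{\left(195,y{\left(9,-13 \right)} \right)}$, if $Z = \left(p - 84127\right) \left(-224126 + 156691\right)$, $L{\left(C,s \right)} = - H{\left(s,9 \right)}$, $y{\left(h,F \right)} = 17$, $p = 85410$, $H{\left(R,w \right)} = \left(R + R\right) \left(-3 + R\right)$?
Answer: $-86518629$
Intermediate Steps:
$H{\left(R,w \right)} = 2 R \left(-3 + R\right)$
$L{\left(C,s \right)} = - 2 s \left(-3 + s\right)$
$Z = -86519105$ ($Z = \left(85410 - 84127\right) \left(-224126 + 156691\right) = 1283 \left(-67435\right) = -86519105$)
$Z - L{\left(195,y{\left(9,-13 \right)} \right)} = -86519105 - 2 \cdot 17 \left(3 - 17\right) = -86519105 - 2 \cdot 17 \left(-14\right) = -86519105 - -476 = -86519105 + 476 = -86518629$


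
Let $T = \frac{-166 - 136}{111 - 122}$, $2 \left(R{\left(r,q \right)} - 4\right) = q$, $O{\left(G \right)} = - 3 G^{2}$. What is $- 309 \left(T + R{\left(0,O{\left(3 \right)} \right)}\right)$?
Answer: $- \frac{122055}{22} \approx -5548.0$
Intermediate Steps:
$R{\left(r,q \right)} = 4 + \frac{q}{2}$
$T = \frac{302}{11}$ ($T = - \frac{302}{-11} = \left(-302\right) \left(- \frac{1}{11}\right) = \frac{302}{11} \approx 27.455$)
$- 309 \left(T + R{\left(0,O{\left(3 \right)} \right)}\right) = - 309 \left(\frac{302}{11} + \left(4 + \frac{\left(-3\right) 3^{2}}{2}\right)\right) = - 309 \left(\frac{302}{11} + \left(4 + \frac{\left(-3\right) 9}{2}\right)\right) = - 309 \left(\frac{302}{11} + \left(4 + \frac{1}{2} \left(-27\right)\right)\right) = - 309 \left(\frac{302}{11} + \left(4 - \frac{27}{2}\right)\right) = - 309 \left(\frac{302}{11} - \frac{19}{2}\right) = \left(-309\right) \frac{395}{22} = - \frac{122055}{22}$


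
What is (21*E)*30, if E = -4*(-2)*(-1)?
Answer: -5040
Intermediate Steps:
E = -8 (E = 8*(-1) = -8)
(21*E)*30 = (21*(-8))*30 = -168*30 = -5040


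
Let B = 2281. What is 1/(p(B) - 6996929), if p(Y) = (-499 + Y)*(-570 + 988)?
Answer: -1/6252053 ≈ -1.5995e-7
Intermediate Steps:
p(Y) = -208582 + 418*Y (p(Y) = (-499 + Y)*418 = -208582 + 418*Y)
1/(p(B) - 6996929) = 1/((-208582 + 418*2281) - 6996929) = 1/((-208582 + 953458) - 6996929) = 1/(744876 - 6996929) = 1/(-6252053) = -1/6252053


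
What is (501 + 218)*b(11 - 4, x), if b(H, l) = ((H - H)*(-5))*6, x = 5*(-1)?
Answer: 0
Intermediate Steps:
x = -5
b(H, l) = 0 (b(H, l) = (0*(-5))*6 = 0*6 = 0)
(501 + 218)*b(11 - 4, x) = (501 + 218)*0 = 719*0 = 0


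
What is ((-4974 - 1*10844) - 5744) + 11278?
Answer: -10284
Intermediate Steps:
((-4974 - 1*10844) - 5744) + 11278 = ((-4974 - 10844) - 5744) + 11278 = (-15818 - 5744) + 11278 = -21562 + 11278 = -10284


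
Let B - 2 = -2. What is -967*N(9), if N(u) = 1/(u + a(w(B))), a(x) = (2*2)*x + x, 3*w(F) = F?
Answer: -967/9 ≈ -107.44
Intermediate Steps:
B = 0 (B = 2 - 2 = 0)
w(F) = F/3
a(x) = 5*x (a(x) = 4*x + x = 5*x)
N(u) = 1/u (N(u) = 1/(u + 5*((⅓)*0)) = 1/(u + 5*0) = 1/(u + 0) = 1/u)
-967*N(9) = -967/9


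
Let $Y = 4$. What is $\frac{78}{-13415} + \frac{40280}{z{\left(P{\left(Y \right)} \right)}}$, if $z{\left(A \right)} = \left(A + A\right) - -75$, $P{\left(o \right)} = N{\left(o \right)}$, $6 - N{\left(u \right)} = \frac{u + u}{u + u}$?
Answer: $\frac{108069914}{228055} \approx 473.88$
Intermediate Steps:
$N{\left(u \right)} = 5$ ($N{\left(u \right)} = 6 - \frac{u + u}{u + u} = 6 - \frac{2 u}{2 u} = 6 - 2 u \frac{1}{2 u} = 6 - 1 = 5$)
$P{\left(o \right)} = 5$
$z{\left(A \right)} = 75 + 2 A$ ($z{\left(A \right)} = 2 A + 75 = 75 + 2 A$)
$\frac{78}{-13415} + \frac{40280}{z{\left(P{\left(Y \right)} \right)}} = \frac{78}{-13415} + \frac{40280}{75 + 2 \cdot 5} = 78 \left(- \frac{1}{13415}\right) + \frac{40280}{75 + 10} = - \frac{78}{13415} + \frac{40280}{85} = - \frac{78}{13415} + 40280 \cdot \frac{1}{85} = - \frac{78}{13415} + \frac{8056}{17} = \frac{108069914}{228055}$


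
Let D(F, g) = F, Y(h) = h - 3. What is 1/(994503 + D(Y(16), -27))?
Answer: 1/994516 ≈ 1.0055e-6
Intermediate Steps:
Y(h) = -3 + h
1/(994503 + D(Y(16), -27)) = 1/(994503 + (-3 + 16)) = 1/(994503 + 13) = 1/994516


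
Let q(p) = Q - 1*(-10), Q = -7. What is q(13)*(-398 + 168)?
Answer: -690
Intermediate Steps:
q(p) = 3 (q(p) = -7 - 1*(-10) = -7 + 10 = 3)
q(13)*(-398 + 168) = 3*(-398 + 168) = 3*(-230) = -690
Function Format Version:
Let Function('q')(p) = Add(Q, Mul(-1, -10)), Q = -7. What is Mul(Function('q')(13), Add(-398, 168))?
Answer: -690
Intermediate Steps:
Function('q')(p) = 3 (Function('q')(p) = Add(-7, Mul(-1, -10)) = Add(-7, 10) = 3)
Mul(Function('q')(13), Add(-398, 168)) = Mul(3, Add(-398, 168)) = Mul(3, -230) = -690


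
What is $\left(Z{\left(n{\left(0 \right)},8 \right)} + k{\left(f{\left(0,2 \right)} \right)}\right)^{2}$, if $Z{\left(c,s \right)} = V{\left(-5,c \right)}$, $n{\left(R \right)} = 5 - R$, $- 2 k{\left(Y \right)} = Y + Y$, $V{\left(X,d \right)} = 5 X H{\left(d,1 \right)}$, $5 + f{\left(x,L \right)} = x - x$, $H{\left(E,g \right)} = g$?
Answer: $400$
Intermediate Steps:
$f{\left(x,L \right)} = -5$ ($f{\left(x,L \right)} = -5 + \left(x - x\right) = -5 + 0 = -5$)
$V{\left(X,d \right)} = 5 X$ ($V{\left(X,d \right)} = 5 X 1 = 5 X$)
$k{\left(Y \right)} = - Y$ ($k{\left(Y \right)} = - \frac{Y + Y}{2} = - \frac{2 Y}{2} = - Y$)
$Z{\left(c,s \right)} = -25$ ($Z{\left(c,s \right)} = 5 \left(-5\right) = -25$)
$\left(Z{\left(n{\left(0 \right)},8 \right)} + k{\left(f{\left(0,2 \right)} \right)}\right)^{2} = \left(-25 - -5\right)^{2} = \left(-25 + 5\right)^{2} = \left(-20\right)^{2} = 400$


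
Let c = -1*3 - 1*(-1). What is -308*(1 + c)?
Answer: 308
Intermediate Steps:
c = -2 (c = -3 + 1 = -2)
-308*(1 + c) = -308*(1 - 2) = -308*(-1) = 308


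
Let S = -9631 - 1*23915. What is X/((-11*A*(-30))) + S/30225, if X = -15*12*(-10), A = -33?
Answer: -1554522/1219075 ≈ -1.2752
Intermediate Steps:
S = -33546 (S = -9631 - 23915 = -33546)
X = 1800 (X = -180*(-10) = 1800)
X/((-11*A*(-30))) + S/30225 = 1800/((-11*(-33)*(-30))) - 33546/30225 = 1800/((363*(-30))) - 33546*1/30225 = 1800/(-10890) - 11182/10075 = 1800*(-1/10890) - 11182/10075 = -20/121 - 11182/10075 = -1554522/1219075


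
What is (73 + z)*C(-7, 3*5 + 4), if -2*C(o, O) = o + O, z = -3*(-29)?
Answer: -960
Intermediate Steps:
z = 87
C(o, O) = -O/2 - o/2 (C(o, O) = -(o + O)/2 = -(O + o)/2 = -O/2 - o/2)
(73 + z)*C(-7, 3*5 + 4) = (73 + 87)*(-(3*5 + 4)/2 - 1/2*(-7)) = 160*(-(15 + 4)/2 + 7/2) = 160*(-1/2*19 + 7/2) = 160*(-19/2 + 7/2) = 160*(-6) = -960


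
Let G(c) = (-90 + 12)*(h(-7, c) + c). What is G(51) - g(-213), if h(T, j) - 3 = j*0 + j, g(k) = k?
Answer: -7977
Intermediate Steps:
h(T, j) = 3 + j (h(T, j) = 3 + (j*0 + j) = 3 + (0 + j) = 3 + j)
G(c) = -234 - 156*c (G(c) = (-90 + 12)*((3 + c) + c) = -78*(3 + 2*c) = -234 - 156*c)
G(51) - g(-213) = (-234 - 156*51) - 1*(-213) = (-234 - 7956) + 213 = -8190 + 213 = -7977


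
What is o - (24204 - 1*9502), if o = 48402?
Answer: 33700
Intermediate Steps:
o - (24204 - 1*9502) = 48402 - (24204 - 1*9502) = 48402 - (24204 - 9502) = 48402 - 1*14702 = 48402 - 14702 = 33700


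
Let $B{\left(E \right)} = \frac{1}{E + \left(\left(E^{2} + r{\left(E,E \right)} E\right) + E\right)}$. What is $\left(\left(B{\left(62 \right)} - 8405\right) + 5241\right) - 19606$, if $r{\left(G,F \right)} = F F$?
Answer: $- \frac{5517079919}{242296} \approx -22770.0$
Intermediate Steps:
$r{\left(G,F \right)} = F^{2}$
$B{\left(E \right)} = \frac{1}{E^{2} + E^{3} + 2 E}$ ($B{\left(E \right)} = \frac{1}{E + \left(\left(E^{2} + E^{2} E\right) + E\right)} = \frac{1}{E + \left(\left(E^{2} + E^{3}\right) + E\right)} = \frac{1}{E + \left(E + E^{2} + E^{3}\right)} = \frac{1}{E^{2} + E^{3} + 2 E}$)
$\left(\left(B{\left(62 \right)} - 8405\right) + 5241\right) - 19606 = \left(\left(\frac{1}{62 \left(2 + 62 + 62^{2}\right)} - 8405\right) + 5241\right) - 19606 = \left(\left(\frac{1}{62 \left(2 + 62 + 3844\right)} - 8405\right) + 5241\right) - 19606 = \left(\left(\frac{1}{62 \cdot 3908} - 8405\right) + 5241\right) - 19606 = \left(\left(\frac{1}{62} \cdot \frac{1}{3908} - 8405\right) + 5241\right) - 19606 = \left(\left(\frac{1}{242296} - 8405\right) + 5241\right) - 19606 = \left(- \frac{2036497879}{242296} + 5241\right) - 19606 = - \frac{766624543}{242296} - 19606 = - \frac{5517079919}{242296}$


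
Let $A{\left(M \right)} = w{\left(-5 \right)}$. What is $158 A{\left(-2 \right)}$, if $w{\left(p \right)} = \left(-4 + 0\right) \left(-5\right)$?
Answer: $3160$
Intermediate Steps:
$w{\left(p \right)} = 20$ ($w{\left(p \right)} = \left(-4\right) \left(-5\right) = 20$)
$A{\left(M \right)} = 20$
$158 A{\left(-2 \right)} = 158 \cdot 20 = 3160$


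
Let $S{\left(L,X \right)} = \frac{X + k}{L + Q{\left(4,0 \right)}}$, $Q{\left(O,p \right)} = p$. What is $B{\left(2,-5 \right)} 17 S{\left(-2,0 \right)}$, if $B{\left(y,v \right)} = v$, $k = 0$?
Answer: $0$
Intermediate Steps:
$S{\left(L,X \right)} = \frac{X}{L}$ ($S{\left(L,X \right)} = \frac{X + 0}{L + 0} = \frac{X}{L}$)
$B{\left(2,-5 \right)} 17 S{\left(-2,0 \right)} = \left(-5\right) 17 \frac{0}{-2} = - 85 \cdot 0 \left(- \frac{1}{2}\right) = \left(-85\right) 0 = 0$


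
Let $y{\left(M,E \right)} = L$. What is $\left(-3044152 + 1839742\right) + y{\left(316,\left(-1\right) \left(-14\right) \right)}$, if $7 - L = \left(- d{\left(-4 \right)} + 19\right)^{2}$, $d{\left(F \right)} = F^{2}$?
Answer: $-1204412$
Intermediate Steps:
$L = -2$ ($L = 7 - \left(- \left(-4\right)^{2} + 19\right)^{2} = 7 - \left(\left(-1\right) 16 + 19\right)^{2} = 7 - \left(-16 + 19\right)^{2} = 7 - 3^{2} = 7 - 9 = -2$)
$y{\left(M,E \right)} = -2$
$\left(-3044152 + 1839742\right) + y{\left(316,\left(-1\right) \left(-14\right) \right)} = \left(-3044152 + 1839742\right) - 2 = -1204410 - 2 = -1204412$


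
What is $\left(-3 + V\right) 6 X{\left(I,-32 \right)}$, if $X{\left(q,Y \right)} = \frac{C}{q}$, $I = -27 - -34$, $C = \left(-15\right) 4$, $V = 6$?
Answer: $- \frac{1080}{7} \approx -154.29$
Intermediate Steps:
$C = -60$
$I = 7$ ($I = -27 + 34 = 7$)
$X{\left(q,Y \right)} = - \frac{60}{q}$
$\left(-3 + V\right) 6 X{\left(I,-32 \right)} = \left(-3 + 6\right) 6 \left(- \frac{60}{7}\right) = 3 \cdot 6 \left(\left(-60\right) \frac{1}{7}\right) = 18 \left(- \frac{60}{7}\right) = - \frac{1080}{7}$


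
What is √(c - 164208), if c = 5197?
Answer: I*√159011 ≈ 398.76*I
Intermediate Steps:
√(c - 164208) = √(5197 - 164208) = √(-159011) = I*√159011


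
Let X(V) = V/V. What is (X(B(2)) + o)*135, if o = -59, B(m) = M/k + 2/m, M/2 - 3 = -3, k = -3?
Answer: -7830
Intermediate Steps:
M = 0 (M = 6 + 2*(-3) = 6 - 6 = 0)
B(m) = 2/m (B(m) = 0/(-3) + 2/m = 0*(-1/3) + 2/m = 0 + 2/m = 2/m)
X(V) = 1
(X(B(2)) + o)*135 = (1 - 59)*135 = -58*135 = -7830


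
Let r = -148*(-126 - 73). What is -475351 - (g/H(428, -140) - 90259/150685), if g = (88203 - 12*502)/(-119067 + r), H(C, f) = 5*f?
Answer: -898654251052242123/1890509078500 ≈ -4.7535e+5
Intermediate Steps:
r = 29452 (r = -148*(-199) = 29452)
g = -82179/89615 (g = (88203 - 12*502)/(-119067 + 29452) = (88203 - 6024)/(-89615) = 82179*(-1/89615) = -82179/89615 ≈ -0.91702)
-475351 - (g/H(428, -140) - 90259/150685) = -475351 - (-82179/(89615*(5*(-140))) - 90259/150685) = -475351 - (-82179/89615/(-700) - 90259*1/150685) = -475351 - (-82179/89615*(-1/700) - 90259/150685) = -475351 - (82179/62730500 - 90259/150685) = -475351 - 1*(-1129921811377/1890509078500) = -475351 + 1129921811377/1890509078500 = -898654251052242123/1890509078500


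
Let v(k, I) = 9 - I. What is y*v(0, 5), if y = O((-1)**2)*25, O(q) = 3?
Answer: 300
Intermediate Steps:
y = 75 (y = 3*25 = 75)
y*v(0, 5) = 75*(9 - 1*5) = 75*(9 - 5) = 75*4 = 300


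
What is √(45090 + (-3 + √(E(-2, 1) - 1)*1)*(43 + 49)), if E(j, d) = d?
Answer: √44814 ≈ 211.69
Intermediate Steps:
√(45090 + (-3 + √(E(-2, 1) - 1)*1)*(43 + 49)) = √(45090 + (-3 + √(1 - 1)*1)*(43 + 49)) = √(45090 + (-3 + √0*1)*92) = √(45090 + (-3 + 0*1)*92) = √(45090 + (-3 + 0)*92) = √(45090 - 3*92) = √(45090 - 276) = √44814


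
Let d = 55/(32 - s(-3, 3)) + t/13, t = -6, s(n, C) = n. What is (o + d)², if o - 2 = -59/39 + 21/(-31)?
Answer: 60575089/71622369 ≈ 0.84576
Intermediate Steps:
o = -230/1209 (o = 2 + (-59/39 + 21/(-31)) = 2 + (-59*1/39 + 21*(-1/31)) = 2 + (-59/39 - 21/31) = 2 - 2648/1209 = -230/1209 ≈ -0.19024)
d = 101/91 (d = 55/(32 - 1*(-3)) - 6/13 = 55/(32 + 3) - 6*1/13 = 55/35 - 6/13 = 55*(1/35) - 6/13 = 11/7 - 6/13 = 101/91 ≈ 1.1099)
(o + d)² = (-230/1209 + 101/91)² = (7783/8463)² = 60575089/71622369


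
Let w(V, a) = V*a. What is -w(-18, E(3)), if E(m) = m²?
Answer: 162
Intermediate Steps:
-w(-18, E(3)) = -(-18)*3² = -(-18)*9 = -1*(-162) = 162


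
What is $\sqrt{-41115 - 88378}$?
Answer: $i \sqrt{129493} \approx 359.85 i$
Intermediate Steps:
$\sqrt{-41115 - 88378} = \sqrt{-129493} = i \sqrt{129493}$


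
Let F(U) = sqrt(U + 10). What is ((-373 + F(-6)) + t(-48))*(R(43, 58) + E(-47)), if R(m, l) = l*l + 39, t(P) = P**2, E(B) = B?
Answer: 6487148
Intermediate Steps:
F(U) = sqrt(10 + U)
R(m, l) = 39 + l**2 (R(m, l) = l**2 + 39 = 39 + l**2)
((-373 + F(-6)) + t(-48))*(R(43, 58) + E(-47)) = ((-373 + sqrt(10 - 6)) + (-48)**2)*((39 + 58**2) - 47) = ((-373 + sqrt(4)) + 2304)*((39 + 3364) - 47) = ((-373 + 2) + 2304)*(3403 - 47) = (-371 + 2304)*3356 = 1933*3356 = 6487148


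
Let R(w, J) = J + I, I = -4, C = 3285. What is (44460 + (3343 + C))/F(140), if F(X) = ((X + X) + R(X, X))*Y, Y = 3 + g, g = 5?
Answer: 3193/208 ≈ 15.351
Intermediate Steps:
R(w, J) = -4 + J (R(w, J) = J - 4 = -4 + J)
Y = 8 (Y = 3 + 5 = 8)
F(X) = -32 + 24*X (F(X) = ((X + X) + (-4 + X))*8 = (2*X + (-4 + X))*8 = (-4 + 3*X)*8 = -32 + 24*X)
(44460 + (3343 + C))/F(140) = (44460 + (3343 + 3285))/(-32 + 24*140) = (44460 + 6628)/(-32 + 3360) = 51088/3328 = 51088*(1/3328) = 3193/208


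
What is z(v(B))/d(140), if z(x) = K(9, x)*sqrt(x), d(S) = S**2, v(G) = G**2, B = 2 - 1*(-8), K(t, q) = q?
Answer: 5/98 ≈ 0.051020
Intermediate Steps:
B = 10 (B = 2 + 8 = 10)
z(x) = x**(3/2) (z(x) = x*sqrt(x) = x**(3/2))
z(v(B))/d(140) = (10**2)**(3/2)/(140**2) = 100**(3/2)/19600 = 1000*(1/19600) = 5/98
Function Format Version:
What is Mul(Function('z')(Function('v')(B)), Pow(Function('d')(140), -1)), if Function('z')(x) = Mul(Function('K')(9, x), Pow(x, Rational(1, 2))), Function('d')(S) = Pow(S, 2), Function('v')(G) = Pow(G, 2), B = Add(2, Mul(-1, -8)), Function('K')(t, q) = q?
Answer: Rational(5, 98) ≈ 0.051020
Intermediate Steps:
B = 10 (B = Add(2, 8) = 10)
Function('z')(x) = Pow(x, Rational(3, 2)) (Function('z')(x) = Mul(x, Pow(x, Rational(1, 2))) = Pow(x, Rational(3, 2)))
Mul(Function('z')(Function('v')(B)), Pow(Function('d')(140), -1)) = Mul(Pow(Pow(10, 2), Rational(3, 2)), Pow(Pow(140, 2), -1)) = Mul(Pow(100, Rational(3, 2)), Pow(19600, -1)) = Mul(1000, Rational(1, 19600)) = Rational(5, 98)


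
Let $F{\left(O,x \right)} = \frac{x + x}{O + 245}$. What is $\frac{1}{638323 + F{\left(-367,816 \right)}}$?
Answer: $\frac{61}{38936887} \approx 1.5666 \cdot 10^{-6}$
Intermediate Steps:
$F{\left(O,x \right)} = \frac{2 x}{245 + O}$
$\frac{1}{638323 + F{\left(-367,816 \right)}} = \frac{1}{638323 + 2 \cdot 816 \frac{1}{245 - 367}} = \frac{1}{638323 + 2 \cdot 816 \frac{1}{-122}} = \frac{1}{638323 + 2 \cdot 816 \left(- \frac{1}{122}\right)} = \frac{1}{638323 - \frac{816}{61}} = \frac{1}{\frac{38936887}{61}} = \frac{61}{38936887}$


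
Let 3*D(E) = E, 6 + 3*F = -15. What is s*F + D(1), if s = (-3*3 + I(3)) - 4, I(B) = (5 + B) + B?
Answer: 43/3 ≈ 14.333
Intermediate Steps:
F = -7 (F = -2 + (⅓)*(-15) = -2 - 5 = -7)
D(E) = E/3
I(B) = 5 + 2*B
s = -2 (s = (-3*3 + (5 + 2*3)) - 4 = (-9 + (5 + 6)) - 4 = (-9 + 11) - 4 = 2 - 4 = -2)
s*F + D(1) = -2*(-7) + (⅓)*1 = 14 + ⅓ = 43/3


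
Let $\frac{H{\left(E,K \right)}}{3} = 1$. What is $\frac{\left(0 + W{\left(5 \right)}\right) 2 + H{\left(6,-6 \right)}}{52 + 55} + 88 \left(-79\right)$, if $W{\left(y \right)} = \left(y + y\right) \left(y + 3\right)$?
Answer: $- \frac{743701}{107} \approx -6950.5$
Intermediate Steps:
$W{\left(y \right)} = 2 y \left(3 + y\right)$
$H{\left(E,K \right)} = 3$ ($H{\left(E,K \right)} = 3 \cdot 1 = 3$)
$\frac{\left(0 + W{\left(5 \right)}\right) 2 + H{\left(6,-6 \right)}}{52 + 55} + 88 \left(-79\right) = \frac{\left(0 + 2 \cdot 5 \left(3 + 5\right)\right) 2 + 3}{52 + 55} + 88 \left(-79\right) = \frac{\left(0 + 2 \cdot 5 \cdot 8\right) 2 + 3}{107} - 6952 = \left(\left(0 + 80\right) 2 + 3\right) \frac{1}{107} - 6952 = \left(80 \cdot 2 + 3\right) \frac{1}{107} - 6952 = \left(160 + 3\right) \frac{1}{107} - 6952 = 163 \cdot \frac{1}{107} - 6952 = \frac{163}{107} - 6952 = - \frac{743701}{107}$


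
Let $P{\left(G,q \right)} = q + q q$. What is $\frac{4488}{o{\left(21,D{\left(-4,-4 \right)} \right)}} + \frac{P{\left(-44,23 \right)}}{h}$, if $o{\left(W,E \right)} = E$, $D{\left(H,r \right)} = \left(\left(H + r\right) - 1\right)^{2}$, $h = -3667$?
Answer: $\frac{5470928}{99009} \approx 55.257$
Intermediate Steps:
$P{\left(G,q \right)} = q + q^{2}$
$D{\left(H,r \right)} = \left(-1 + H + r\right)^{2}$
$\frac{4488}{o{\left(21,D{\left(-4,-4 \right)} \right)}} + \frac{P{\left(-44,23 \right)}}{h} = \frac{4488}{\left(-1 - 4 - 4\right)^{2}} + \frac{23 \left(1 + 23\right)}{-3667} = \frac{4488}{\left(-9\right)^{2}} + 23 \cdot 24 \left(- \frac{1}{3667}\right) = \frac{4488}{81} + 552 \left(- \frac{1}{3667}\right) = 4488 \cdot \frac{1}{81} - \frac{552}{3667} = \frac{1496}{27} - \frac{552}{3667} = \frac{5470928}{99009}$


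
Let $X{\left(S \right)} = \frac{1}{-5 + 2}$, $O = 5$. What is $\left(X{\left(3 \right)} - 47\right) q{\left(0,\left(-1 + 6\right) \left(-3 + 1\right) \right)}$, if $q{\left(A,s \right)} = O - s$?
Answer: $-710$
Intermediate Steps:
$X{\left(S \right)} = - \frac{1}{3}$ ($X{\left(S \right)} = \frac{1}{-3} = - \frac{1}{3}$)
$q{\left(A,s \right)} = 5 - s$
$\left(X{\left(3 \right)} - 47\right) q{\left(0,\left(-1 + 6\right) \left(-3 + 1\right) \right)} = \left(- \frac{1}{3} - 47\right) \left(5 - \left(-1 + 6\right) \left(-3 + 1\right)\right) = - \frac{142 \left(5 - 5 \left(-2\right)\right)}{3} = - \frac{142 \left(5 - -10\right)}{3} = - \frac{142 \left(5 + 10\right)}{3} = \left(- \frac{142}{3}\right) 15 = -710$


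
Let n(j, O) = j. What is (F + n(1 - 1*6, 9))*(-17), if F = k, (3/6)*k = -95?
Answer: 3315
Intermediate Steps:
k = -190 (k = 2*(-95) = -190)
F = -190
(F + n(1 - 1*6, 9))*(-17) = (-190 + (1 - 1*6))*(-17) = (-190 + (1 - 6))*(-17) = (-190 - 5)*(-17) = -195*(-17) = 3315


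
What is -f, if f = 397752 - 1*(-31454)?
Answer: -429206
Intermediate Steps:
f = 429206 (f = 397752 + 31454 = 429206)
-f = -1*429206 = -429206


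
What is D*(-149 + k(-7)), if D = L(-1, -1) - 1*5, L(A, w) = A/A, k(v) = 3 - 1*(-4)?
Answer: 568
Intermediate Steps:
k(v) = 7 (k(v) = 3 + 4 = 7)
L(A, w) = 1
D = -4 (D = 1 - 1*5 = 1 - 5 = -4)
D*(-149 + k(-7)) = -4*(-149 + 7) = -4*(-142) = 568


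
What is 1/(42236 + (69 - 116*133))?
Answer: 1/26877 ≈ 3.7207e-5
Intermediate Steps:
1/(42236 + (69 - 116*133)) = 1/(42236 + (69 - 15428)) = 1/(42236 - 15359) = 1/26877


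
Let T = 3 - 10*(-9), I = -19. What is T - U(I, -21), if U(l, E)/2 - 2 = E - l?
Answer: 93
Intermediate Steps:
U(l, E) = 4 - 2*l + 2*E (U(l, E) = 4 + 2*(E - l) = 4 + (-2*l + 2*E) = 4 - 2*l + 2*E)
T = 93 (T = 3 + 90 = 93)
T - U(I, -21) = 93 - (4 - 2*(-19) + 2*(-21)) = 93 - (4 + 38 - 42) = 93 - 1*0 = 93 + 0 = 93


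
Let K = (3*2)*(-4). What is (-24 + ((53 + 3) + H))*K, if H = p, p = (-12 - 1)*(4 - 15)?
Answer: -4200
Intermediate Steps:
p = 143 (p = -13*(-11) = 143)
H = 143
K = -24 (K = 6*(-4) = -24)
(-24 + ((53 + 3) + H))*K = (-24 + ((53 + 3) + 143))*(-24) = (-24 + (56 + 143))*(-24) = (-24 + 199)*(-24) = 175*(-24) = -4200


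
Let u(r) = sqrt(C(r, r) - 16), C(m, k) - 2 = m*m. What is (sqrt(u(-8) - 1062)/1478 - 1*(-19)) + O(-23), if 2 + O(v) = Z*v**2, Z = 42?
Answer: 22235 + sqrt(-1062 + 5*sqrt(2))/1478 ≈ 22235.0 + 0.021975*I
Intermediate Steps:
C(m, k) = 2 + m**2 (C(m, k) = 2 + m*m = 2 + m**2)
O(v) = -2 + 42*v**2
u(r) = sqrt(-14 + r**2) (u(r) = sqrt((2 + r**2) - 16) = sqrt(-14 + r**2))
(sqrt(u(-8) - 1062)/1478 - 1*(-19)) + O(-23) = (sqrt(sqrt(-14 + (-8)**2) - 1062)/1478 - 1*(-19)) + (-2 + 42*(-23)**2) = (sqrt(sqrt(-14 + 64) - 1062)*(1/1478) + 19) + (-2 + 42*529) = (sqrt(sqrt(50) - 1062)*(1/1478) + 19) + (-2 + 22218) = (sqrt(5*sqrt(2) - 1062)*(1/1478) + 19) + 22216 = (sqrt(-1062 + 5*sqrt(2))*(1/1478) + 19) + 22216 = (sqrt(-1062 + 5*sqrt(2))/1478 + 19) + 22216 = (19 + sqrt(-1062 + 5*sqrt(2))/1478) + 22216 = 22235 + sqrt(-1062 + 5*sqrt(2))/1478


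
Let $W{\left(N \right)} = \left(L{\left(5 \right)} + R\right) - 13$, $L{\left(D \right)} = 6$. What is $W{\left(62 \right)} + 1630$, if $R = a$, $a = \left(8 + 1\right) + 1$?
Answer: $1633$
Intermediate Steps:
$a = 10$ ($a = 9 + 1 = 10$)
$R = 10$
$W{\left(N \right)} = 3$ ($W{\left(N \right)} = \left(6 + 10\right) - 13 = 16 - 13 = 3$)
$W{\left(62 \right)} + 1630 = 3 + 1630 = 1633$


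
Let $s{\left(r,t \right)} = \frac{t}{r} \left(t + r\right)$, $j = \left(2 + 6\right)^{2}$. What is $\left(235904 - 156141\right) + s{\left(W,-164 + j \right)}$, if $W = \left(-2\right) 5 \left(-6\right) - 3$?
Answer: $\frac{4550791}{57} \approx 79839.0$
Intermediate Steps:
$j = 64$ ($j = 8^{2} = 64$)
$W = 57$ ($W = \left(-10\right) \left(-6\right) - 3 = 60 - 3 = 57$)
$s{\left(r,t \right)} = \frac{t \left(r + t\right)}{r}$ ($s{\left(r,t \right)} = \frac{t}{r} \left(r + t\right) = \frac{t \left(r + t\right)}{r}$)
$\left(235904 - 156141\right) + s{\left(W,-164 + j \right)} = \left(235904 - 156141\right) + \frac{\left(-164 + 64\right) \left(57 + \left(-164 + 64\right)\right)}{57} = 79763 - \frac{100 \left(57 - 100\right)}{57} = 79763 - \frac{100}{57} \left(-43\right) = 79763 + \frac{4300}{57} = \frac{4550791}{57}$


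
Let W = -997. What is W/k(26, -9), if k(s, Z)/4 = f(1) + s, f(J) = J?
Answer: -997/108 ≈ -9.2315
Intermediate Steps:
k(s, Z) = 4 + 4*s (k(s, Z) = 4*(1 + s) = 4 + 4*s)
W/k(26, -9) = -997/(4 + 4*26) = -997/(4 + 104) = -997/108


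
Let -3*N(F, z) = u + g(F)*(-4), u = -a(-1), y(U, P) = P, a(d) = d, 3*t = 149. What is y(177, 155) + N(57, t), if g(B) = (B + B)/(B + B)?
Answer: 156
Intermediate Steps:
t = 149/3 (t = (⅓)*149 = 149/3 ≈ 49.667)
g(B) = 1 (g(B) = (2*B)/((2*B)) = (2*B)*(1/(2*B)) = 1)
u = 1 (u = -1*(-1) = 1)
N(F, z) = 1 (N(F, z) = -(1 + 1*(-4))/3 = -(1 - 4)/3 = -⅓*(-3) = 1)
y(177, 155) + N(57, t) = 155 + 1 = 156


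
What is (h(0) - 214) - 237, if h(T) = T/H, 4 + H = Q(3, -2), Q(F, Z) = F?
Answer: -451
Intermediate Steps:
H = -1 (H = -4 + 3 = -1)
h(T) = -T (h(T) = T/(-1) = T*(-1) = -T)
(h(0) - 214) - 237 = (-1*0 - 214) - 237 = (0 - 214) - 237 = -214 - 237 = -451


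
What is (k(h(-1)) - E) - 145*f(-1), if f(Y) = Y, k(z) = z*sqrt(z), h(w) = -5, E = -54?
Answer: 199 - 5*I*sqrt(5) ≈ 199.0 - 11.18*I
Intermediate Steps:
k(z) = z**(3/2)
(k(h(-1)) - E) - 145*f(-1) = ((-5)**(3/2) - 1*(-54)) - 145*(-1) = (-5*I*sqrt(5) + 54) + 145 = (54 - 5*I*sqrt(5)) + 145 = 199 - 5*I*sqrt(5)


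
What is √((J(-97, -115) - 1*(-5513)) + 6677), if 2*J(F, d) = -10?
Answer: √12185 ≈ 110.39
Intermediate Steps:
J(F, d) = -5 (J(F, d) = (½)*(-10) = -5)
√((J(-97, -115) - 1*(-5513)) + 6677) = √((-5 - 1*(-5513)) + 6677) = √((-5 + 5513) + 6677) = √(5508 + 6677) = √12185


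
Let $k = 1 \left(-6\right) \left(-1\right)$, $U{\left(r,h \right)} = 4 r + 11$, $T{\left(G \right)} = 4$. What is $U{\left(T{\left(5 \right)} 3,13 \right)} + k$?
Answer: $65$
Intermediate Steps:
$U{\left(r,h \right)} = 11 + 4 r$
$k = 6$ ($k = \left(-6\right) \left(-1\right) = 6$)
$U{\left(T{\left(5 \right)} 3,13 \right)} + k = \left(11 + 4 \cdot 4 \cdot 3\right) + 6 = \left(11 + 4 \cdot 12\right) + 6 = \left(11 + 48\right) + 6 = 59 + 6 = 65$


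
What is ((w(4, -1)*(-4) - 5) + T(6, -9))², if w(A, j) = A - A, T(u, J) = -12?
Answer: 289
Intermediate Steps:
w(A, j) = 0
((w(4, -1)*(-4) - 5) + T(6, -9))² = ((0*(-4) - 5) - 12)² = ((0 - 5) - 12)² = (-5 - 12)² = (-17)² = 289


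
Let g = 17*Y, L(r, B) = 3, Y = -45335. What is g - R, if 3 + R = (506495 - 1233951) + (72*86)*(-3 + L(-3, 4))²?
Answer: -43236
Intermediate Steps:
R = -727459 (R = -3 + ((506495 - 1233951) + (72*86)*(-3 + 3)²) = -3 + (-727456 + 6192*0²) = -3 + (-727456 + 6192*0) = -3 + (-727456 + 0) = -3 - 727456 = -727459)
g = -770695 (g = 17*(-45335) = -770695)
g - R = -770695 - 1*(-727459) = -770695 + 727459 = -43236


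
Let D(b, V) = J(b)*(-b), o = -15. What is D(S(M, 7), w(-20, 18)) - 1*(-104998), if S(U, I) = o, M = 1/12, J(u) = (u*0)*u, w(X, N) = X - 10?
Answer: 104998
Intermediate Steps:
w(X, N) = -10 + X
J(u) = 0 (J(u) = 0*u = 0)
M = 1/12 ≈ 0.083333
S(U, I) = -15
D(b, V) = 0 (D(b, V) = 0*(-b) = 0)
D(S(M, 7), w(-20, 18)) - 1*(-104998) = 0 - 1*(-104998) = 0 + 104998 = 104998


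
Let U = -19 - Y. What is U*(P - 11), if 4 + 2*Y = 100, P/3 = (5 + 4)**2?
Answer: -15544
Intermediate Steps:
P = 243 (P = 3*(5 + 4)**2 = 3*9**2 = 3*81 = 243)
Y = 48 (Y = -2 + (1/2)*100 = -2 + 50 = 48)
U = -67 (U = -19 - 1*48 = -19 - 48 = -67)
U*(P - 11) = -67*(243 - 11) = -67*232 = -15544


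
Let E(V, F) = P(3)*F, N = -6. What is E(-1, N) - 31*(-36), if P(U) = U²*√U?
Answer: 1116 - 54*√3 ≈ 1022.5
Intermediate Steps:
P(U) = U^(5/2)
E(V, F) = 9*F*√3 (E(V, F) = 3^(5/2)*F = (9*√3)*F = 9*F*√3)
E(-1, N) - 31*(-36) = 9*(-6)*√3 - 31*(-36) = -54*√3 + 1116 = 1116 - 54*√3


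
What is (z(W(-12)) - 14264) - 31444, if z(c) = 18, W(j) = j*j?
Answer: -45690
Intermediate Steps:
W(j) = j²
(z(W(-12)) - 14264) - 31444 = (18 - 14264) - 31444 = -14246 - 31444 = -45690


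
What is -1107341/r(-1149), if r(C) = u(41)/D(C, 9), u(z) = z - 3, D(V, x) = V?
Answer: 1272334809/38 ≈ 3.3482e+7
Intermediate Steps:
u(z) = -3 + z
r(C) = 38/C (r(C) = (-3 + 41)/C = 38/C)
-1107341/r(-1149) = -1107341/(38/(-1149)) = -1107341/(38*(-1/1149)) = -1107341/(-38/1149) = -1107341*(-1149/38) = 1272334809/38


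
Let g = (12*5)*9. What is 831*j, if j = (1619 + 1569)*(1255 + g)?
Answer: 4755364260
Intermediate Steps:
g = 540 (g = 60*9 = 540)
j = 5722460 (j = (1619 + 1569)*(1255 + 540) = 3188*1795 = 5722460)
831*j = 831*5722460 = 4755364260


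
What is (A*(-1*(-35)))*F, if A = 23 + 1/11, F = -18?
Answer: -160020/11 ≈ -14547.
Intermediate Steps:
A = 254/11 (A = 23 + 1/11 = 254/11 ≈ 23.091)
(A*(-1*(-35)))*F = (254*(-1*(-35))/11)*(-18) = ((254/11)*35)*(-18) = (8890/11)*(-18) = -160020/11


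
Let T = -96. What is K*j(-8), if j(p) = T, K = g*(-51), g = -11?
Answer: -53856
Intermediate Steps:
K = 561 (K = -11*(-51) = 561)
j(p) = -96
K*j(-8) = 561*(-96) = -53856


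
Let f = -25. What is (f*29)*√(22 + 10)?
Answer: -2900*√2 ≈ -4101.2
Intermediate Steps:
(f*29)*√(22 + 10) = (-25*29)*√(22 + 10) = -2900*√2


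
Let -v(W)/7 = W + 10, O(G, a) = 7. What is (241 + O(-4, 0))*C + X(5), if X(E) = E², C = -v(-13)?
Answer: -5183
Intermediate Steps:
v(W) = -70 - 7*W (v(W) = -7*(W + 10) = -7*(10 + W) = -70 - 7*W)
C = -21 (C = -(-70 - 7*(-13)) = -(-70 + 91) = -1*21 = -21)
(241 + O(-4, 0))*C + X(5) = (241 + 7)*(-21) + 5² = 248*(-21) + 25 = -5208 + 25 = -5183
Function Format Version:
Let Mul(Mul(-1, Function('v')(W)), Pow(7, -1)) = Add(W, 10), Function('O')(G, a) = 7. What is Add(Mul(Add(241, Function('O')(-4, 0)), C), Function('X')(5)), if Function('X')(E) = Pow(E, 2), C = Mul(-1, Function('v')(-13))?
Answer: -5183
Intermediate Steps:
Function('v')(W) = Add(-70, Mul(-7, W)) (Function('v')(W) = Mul(-7, Add(W, 10)) = Mul(-7, Add(10, W)) = Add(-70, Mul(-7, W)))
C = -21 (C = Mul(-1, Add(-70, Mul(-7, -13))) = Mul(-1, Add(-70, 91)) = Mul(-1, 21) = -21)
Add(Mul(Add(241, Function('O')(-4, 0)), C), Function('X')(5)) = Add(Mul(Add(241, 7), -21), Pow(5, 2)) = Add(Mul(248, -21), 25) = Add(-5208, 25) = -5183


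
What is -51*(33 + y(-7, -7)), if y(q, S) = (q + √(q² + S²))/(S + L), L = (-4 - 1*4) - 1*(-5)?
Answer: -17187/10 + 357*√2/10 ≈ -1668.2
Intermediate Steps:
L = -3 (L = (-4 - 4) + 5 = -8 + 5 = -3)
y(q, S) = (q + √(S² + q²))/(-3 + S) (y(q, S) = (q + √(q² + S²))/(S - 3) = (q + √(S² + q²))/(-3 + S))
-51*(33 + y(-7, -7)) = -51*(33 + (-7 + √((-7)² + (-7)²))/(-3 - 7)) = -51*(33 + (-7 + √(49 + 49))/(-10)) = -51*(33 - (-7 + √98)/10) = -51*(33 - (-7 + 7*√2)/10) = -51*(33 + (7/10 - 7*√2/10)) = -51*(337/10 - 7*√2/10) = -17187/10 + 357*√2/10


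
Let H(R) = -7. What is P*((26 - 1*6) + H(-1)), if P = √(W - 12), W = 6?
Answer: 13*I*√6 ≈ 31.843*I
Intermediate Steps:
P = I*√6 (P = √(6 - 12) = √(-6) = I*√6 ≈ 2.4495*I)
P*((26 - 1*6) + H(-1)) = (I*√6)*((26 - 1*6) - 7) = (I*√6)*((26 - 6) - 7) = (I*√6)*(20 - 7) = (I*√6)*13 = 13*I*√6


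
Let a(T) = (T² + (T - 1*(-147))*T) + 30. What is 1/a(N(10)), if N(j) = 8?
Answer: 1/1334 ≈ 0.00074963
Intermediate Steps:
a(T) = 30 + T² + T*(147 + T) (a(T) = (T² + (T + 147)*T) + 30 = (T² + (147 + T)*T) + 30 = (T² + T*(147 + T)) + 30 = 30 + T² + T*(147 + T))
1/a(N(10)) = 1/(30 + 2*8² + 147*8) = 1/(30 + 2*64 + 1176) = 1/(30 + 128 + 1176) = 1/1334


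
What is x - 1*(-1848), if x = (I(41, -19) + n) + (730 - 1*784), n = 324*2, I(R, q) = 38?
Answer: 2480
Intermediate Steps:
n = 648
x = 632 (x = (38 + 648) + (730 - 1*784) = 686 + (730 - 784) = 686 - 54 = 632)
x - 1*(-1848) = 632 - 1*(-1848) = 632 + 1848 = 2480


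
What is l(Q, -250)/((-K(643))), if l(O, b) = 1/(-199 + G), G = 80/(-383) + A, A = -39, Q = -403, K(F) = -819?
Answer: -383/74720646 ≈ -5.1258e-6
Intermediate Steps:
G = -15017/383 (G = 80/(-383) - 39 = 80*(-1/383) - 39 = -80/383 - 39 = -15017/383 ≈ -39.209)
l(O, b) = -383/91234 (l(O, b) = 1/(-199 - 15017/383) = 1/(-91234/383) = -383/91234)
l(Q, -250)/((-K(643))) = -383/(91234*((-1*(-819)))) = -383/91234/819 = -383/91234*1/819 = -383/74720646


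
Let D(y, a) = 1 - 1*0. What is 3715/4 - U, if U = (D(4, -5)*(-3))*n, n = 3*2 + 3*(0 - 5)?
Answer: 3607/4 ≈ 901.75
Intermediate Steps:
D(y, a) = 1 (D(y, a) = 1 + 0 = 1)
n = -9 (n = 6 + 3*(-5) = 6 - 15 = -9)
U = 27 (U = (1*(-3))*(-9) = -3*(-9) = 27)
3715/4 - U = 3715/4 - 1*27 = 3715*(¼) - 27 = 3715/4 - 27 = 3607/4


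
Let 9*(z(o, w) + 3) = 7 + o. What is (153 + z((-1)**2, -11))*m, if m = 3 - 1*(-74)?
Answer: 104566/9 ≈ 11618.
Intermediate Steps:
m = 77 (m = 3 + 74 = 77)
z(o, w) = -20/9 + o/9 (z(o, w) = -3 + (7 + o)/9 = -3 + (7/9 + o/9) = -20/9 + o/9)
(153 + z((-1)**2, -11))*m = (153 + (-20/9 + (1/9)*(-1)**2))*77 = (153 + (-20/9 + (1/9)*1))*77 = (153 + (-20/9 + 1/9))*77 = (153 - 19/9)*77 = (1358/9)*77 = 104566/9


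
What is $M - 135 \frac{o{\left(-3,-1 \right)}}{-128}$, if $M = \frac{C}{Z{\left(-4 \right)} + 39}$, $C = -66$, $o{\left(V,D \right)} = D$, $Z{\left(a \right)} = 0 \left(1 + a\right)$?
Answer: $- \frac{4571}{1664} \approx -2.747$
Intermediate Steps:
$Z{\left(a \right)} = 0$
$M = - \frac{22}{13}$ ($M = - \frac{66}{0 + 39} = - \frac{66}{39} = \left(-66\right) \frac{1}{39} = - \frac{22}{13} \approx -1.6923$)
$M - 135 \frac{o{\left(-3,-1 \right)}}{-128} = - \frac{22}{13} - 135 \left(- \frac{1}{-128}\right) = - \frac{22}{13} - 135 \left(\left(-1\right) \left(- \frac{1}{128}\right)\right) = - \frac{22}{13} - \frac{135}{128} = - \frac{4571}{1664}$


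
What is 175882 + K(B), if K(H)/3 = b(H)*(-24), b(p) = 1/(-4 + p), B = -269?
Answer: 16005286/91 ≈ 1.7588e+5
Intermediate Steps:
K(H) = -72/(-4 + H) (K(H) = 3*(-24/(-4 + H)) = -72/(-4 + H))
175882 + K(B) = 175882 - 72/(-4 - 269) = 175882 - 72/(-273) = 175882 - 72*(-1/273) = 175882 + 24/91 = 16005286/91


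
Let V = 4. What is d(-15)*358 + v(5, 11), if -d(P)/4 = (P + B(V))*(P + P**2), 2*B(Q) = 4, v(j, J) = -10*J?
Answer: 3909250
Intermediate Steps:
B(Q) = 2 (B(Q) = (1/2)*4 = 2)
d(P) = -4*(2 + P)*(P + P**2) (d(P) = -4*(P + 2)*(P + P**2) = -4*(2 + P)*(P + P**2))
d(-15)*358 + v(5, 11) = -4*(-15)*(2 + (-15)**2 + 3*(-15))*358 - 10*11 = -4*(-15)*(2 + 225 - 45)*358 - 110 = -4*(-15)*182*358 - 110 = 10920*358 - 110 = 3909360 - 110 = 3909250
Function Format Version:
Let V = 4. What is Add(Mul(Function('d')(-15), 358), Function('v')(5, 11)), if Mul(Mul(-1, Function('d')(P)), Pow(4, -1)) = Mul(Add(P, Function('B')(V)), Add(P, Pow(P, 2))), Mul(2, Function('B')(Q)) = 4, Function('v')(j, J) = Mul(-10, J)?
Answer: 3909250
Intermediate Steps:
Function('B')(Q) = 2 (Function('B')(Q) = Mul(Rational(1, 2), 4) = 2)
Function('d')(P) = Mul(-4, Add(2, P), Add(P, Pow(P, 2))) (Function('d')(P) = Mul(-4, Mul(Add(P, 2), Add(P, Pow(P, 2)))) = Mul(-4, Mul(Add(2, P), Add(P, Pow(P, 2)))) = Mul(-4, Add(2, P), Add(P, Pow(P, 2))))
Add(Mul(Function('d')(-15), 358), Function('v')(5, 11)) = Add(Mul(Mul(-4, -15, Add(2, Pow(-15, 2), Mul(3, -15))), 358), Mul(-10, 11)) = Add(Mul(Mul(-4, -15, Add(2, 225, -45)), 358), -110) = Add(Mul(Mul(-4, -15, 182), 358), -110) = Add(Mul(10920, 358), -110) = Add(3909360, -110) = 3909250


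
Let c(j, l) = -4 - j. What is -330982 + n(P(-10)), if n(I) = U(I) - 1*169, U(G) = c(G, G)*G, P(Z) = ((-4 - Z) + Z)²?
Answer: -331471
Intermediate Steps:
P(Z) = 16 (P(Z) = (-4)² = 16)
U(G) = G*(-4 - G) (U(G) = (-4 - G)*G = G*(-4 - G))
n(I) = -169 - I*(4 + I) (n(I) = -I*(4 + I) - 1*169 = -I*(4 + I) - 169 = -169 - I*(4 + I))
-330982 + n(P(-10)) = -330982 + (-169 - 1*16*(4 + 16)) = -330982 + (-169 - 1*16*20) = -330982 + (-169 - 320) = -330982 - 489 = -331471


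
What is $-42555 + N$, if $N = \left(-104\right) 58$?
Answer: $-48587$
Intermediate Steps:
$N = -6032$
$-42555 + N = -42555 - 6032 = -48587$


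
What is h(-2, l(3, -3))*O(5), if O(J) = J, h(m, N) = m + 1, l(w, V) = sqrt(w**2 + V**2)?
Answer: -5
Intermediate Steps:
l(w, V) = sqrt(V**2 + w**2)
h(m, N) = 1 + m
h(-2, l(3, -3))*O(5) = (1 - 2)*5 = -1*5 = -5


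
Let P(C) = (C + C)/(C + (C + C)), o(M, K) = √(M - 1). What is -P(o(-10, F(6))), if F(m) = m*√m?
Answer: -⅔ ≈ -0.66667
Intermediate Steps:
F(m) = m^(3/2)
o(M, K) = √(-1 + M)
P(C) = ⅔ (P(C) = (2*C)/(C + 2*C) = (2*C)/((3*C)) = (2*C)*(1/(3*C)) = ⅔)
-P(o(-10, F(6))) = -1*⅔ = -⅔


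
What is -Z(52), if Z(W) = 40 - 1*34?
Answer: -6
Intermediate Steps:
Z(W) = 6 (Z(W) = 40 - 34 = 6)
-Z(52) = -1*6 = -6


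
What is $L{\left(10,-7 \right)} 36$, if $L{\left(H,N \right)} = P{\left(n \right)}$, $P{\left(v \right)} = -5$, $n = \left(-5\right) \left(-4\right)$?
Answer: $-180$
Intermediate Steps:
$n = 20$
$L{\left(H,N \right)} = -5$
$L{\left(10,-7 \right)} 36 = \left(-5\right) 36 = -180$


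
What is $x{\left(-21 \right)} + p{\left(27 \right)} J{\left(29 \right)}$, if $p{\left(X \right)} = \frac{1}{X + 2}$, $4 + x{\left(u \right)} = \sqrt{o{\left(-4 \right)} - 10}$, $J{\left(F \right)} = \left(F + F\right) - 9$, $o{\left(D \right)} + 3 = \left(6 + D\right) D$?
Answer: $- \frac{67}{29} + i \sqrt{21} \approx -2.3103 + 4.5826 i$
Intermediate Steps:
$o{\left(D \right)} = -3 + D \left(6 + D\right)$ ($o{\left(D \right)} = -3 + \left(6 + D\right) D = -3 + D \left(6 + D\right)$)
$J{\left(F \right)} = -9 + 2 F$ ($J{\left(F \right)} = 2 F - 9 = -9 + 2 F$)
$x{\left(u \right)} = -4 + i \sqrt{21}$ ($x{\left(u \right)} = -4 + \sqrt{\left(-3 + \left(-4\right)^{2} + 6 \left(-4\right)\right) - 10} = -4 + \sqrt{\left(-3 + 16 - 24\right) - 10} = -4 + \sqrt{-11 - 10} = -4 + \sqrt{-21} = -4 + i \sqrt{21}$)
$p{\left(X \right)} = \frac{1}{2 + X}$
$x{\left(-21 \right)} + p{\left(27 \right)} J{\left(29 \right)} = \left(-4 + i \sqrt{21}\right) + \frac{-9 + 2 \cdot 29}{2 + 27} = \left(-4 + i \sqrt{21}\right) + \frac{-9 + 58}{29} = \left(-4 + i \sqrt{21}\right) + \frac{1}{29} \cdot 49 = \left(-4 + i \sqrt{21}\right) + \frac{49}{29} = - \frac{67}{29} + i \sqrt{21}$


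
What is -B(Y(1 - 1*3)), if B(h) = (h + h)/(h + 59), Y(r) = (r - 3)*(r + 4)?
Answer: 20/49 ≈ 0.40816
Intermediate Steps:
Y(r) = (-3 + r)*(4 + r)
B(h) = 2*h/(59 + h) (B(h) = (2*h)/(59 + h) = 2*h/(59 + h))
-B(Y(1 - 1*3)) = -2*(-12 + (1 - 1*3) + (1 - 1*3)**2)/(59 + (-12 + (1 - 1*3) + (1 - 1*3)**2)) = -2*(-12 + (1 - 3) + (1 - 3)**2)/(59 + (-12 + (1 - 3) + (1 - 3)**2)) = -2*(-12 - 2 + (-2)**2)/(59 + (-12 - 2 + (-2)**2)) = -2*(-12 - 2 + 4)/(59 + (-12 - 2 + 4)) = -2*(-10)/(59 - 10) = -2*(-10)/49 = -1*(-20/49) = 20/49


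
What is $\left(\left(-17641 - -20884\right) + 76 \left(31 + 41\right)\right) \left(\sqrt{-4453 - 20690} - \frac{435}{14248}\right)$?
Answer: $- \frac{3791025}{14248} + 148155 i \sqrt{87} \approx -266.07 + 1.3819 \cdot 10^{6} i$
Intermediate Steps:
$\left(\left(-17641 - -20884\right) + 76 \left(31 + 41\right)\right) \left(\sqrt{-4453 - 20690} - \frac{435}{14248}\right) = \left(\left(-17641 + 20884\right) + 76 \cdot 72\right) \left(\sqrt{-25143} - \frac{435}{14248}\right) = \left(3243 + 5472\right) \left(17 i \sqrt{87} - \frac{435}{14248}\right) = 8715 \left(- \frac{435}{14248} + 17 i \sqrt{87}\right) = - \frac{3791025}{14248} + 148155 i \sqrt{87}$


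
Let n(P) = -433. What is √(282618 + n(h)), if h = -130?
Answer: √282185 ≈ 531.21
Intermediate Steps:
√(282618 + n(h)) = √(282618 - 433) = √282185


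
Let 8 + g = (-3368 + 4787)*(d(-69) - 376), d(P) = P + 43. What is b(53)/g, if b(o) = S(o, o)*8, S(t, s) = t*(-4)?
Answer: 848/285223 ≈ 0.0029731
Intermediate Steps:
d(P) = 43 + P
S(t, s) = -4*t
b(o) = -32*o (b(o) = -4*o*8 = -32*o)
g = -570446 (g = -8 + (-3368 + 4787)*((43 - 69) - 376) = -8 + 1419*(-26 - 376) = -8 + 1419*(-402) = -8 - 570438 = -570446)
b(53)/g = -32*53/(-570446) = -1696*(-1/570446) = 848/285223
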